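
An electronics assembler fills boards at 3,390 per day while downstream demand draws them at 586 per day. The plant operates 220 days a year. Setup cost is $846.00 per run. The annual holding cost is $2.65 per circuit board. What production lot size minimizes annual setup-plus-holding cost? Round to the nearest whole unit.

Annual demand D = 586 × 220 = 128,920.
Production build-up factor (1 − d/p) = 1 − 586/3,390 = 0.8271.
Q* = √(2DS / (H(1 − d/p))) = √(2 × 128,920 × 846 / (2.65 × 0.8271)).
= √(218,132,640 / 2.1919) ≈ 9975.812.

Q* ≈ 9,976 boards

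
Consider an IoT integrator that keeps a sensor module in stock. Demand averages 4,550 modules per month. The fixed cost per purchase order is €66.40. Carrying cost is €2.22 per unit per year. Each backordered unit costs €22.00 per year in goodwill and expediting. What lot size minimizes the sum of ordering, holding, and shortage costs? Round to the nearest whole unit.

Annual demand D = 4,550 × 12 = 54,600.
With planned backorders, Q* = √(2DS/H) · √((H+B)/B).
√(2DS/H) = √(2 × 54,600 × 66.4 / 2.22) = 1807.253.
√((H+B)/B) = √((2.22+22)/22) = 1.0492.
Q* ≈ 1896.246.

Q* ≈ 1,896 modules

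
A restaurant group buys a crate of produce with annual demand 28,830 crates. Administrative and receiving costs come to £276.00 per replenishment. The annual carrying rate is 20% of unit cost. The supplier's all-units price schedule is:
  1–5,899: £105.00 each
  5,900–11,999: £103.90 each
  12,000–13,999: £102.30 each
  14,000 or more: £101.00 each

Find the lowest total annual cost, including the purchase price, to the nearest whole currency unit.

Holding cost per unit per year at price C is H = 0.20·C.
For each price level, check whether its EOQ is feasible; otherwise the best quantity at that price is the breakpoint.
EOQ at £105.00 = 870.5 (feasible in tier 1): TC = 28,830×£105.00 + (28,830/870.5)×276 + (870.5/2)×0.20×£105.00 = £3,045,431.07.
EOQ at £103.90 = 875.1 < 5900, so use break Q=5900: TC = 28,830×£103.90 + (28,830/5900.0)×276 + (5900.0/2)×0.20×£103.90 = £3,058,086.66.
EOQ at £102.30 = 881.9 < 12000, so use break Q=12000: TC = 28,830×£102.30 + (28,830/12000.0)×276 + (12000.0/2)×0.20×£102.30 = £3,072,732.09.
EOQ at £101.00 = 887.6 < 14000, so use break Q=14000: TC = 28,830×£101.00 + (28,830/14000.0)×276 + (14000.0/2)×0.20×£101.00 = £3,053,798.36.
Lowest total cost among the candidates is at Q = 870.5.

TC* ≈ £3,045,431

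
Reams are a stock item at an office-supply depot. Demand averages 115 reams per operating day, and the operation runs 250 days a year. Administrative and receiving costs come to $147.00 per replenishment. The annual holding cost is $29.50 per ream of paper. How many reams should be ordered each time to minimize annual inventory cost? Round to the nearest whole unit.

Q* ≈ 535 reams

Annual demand D = 115 × 250 = 28,750.
EOQ = √(2DS / H) = √(2 × 28,750 × 147 / 29.5).
= √(8,452,500 / 29.5) = √286,525.4237 ≈ 535.281.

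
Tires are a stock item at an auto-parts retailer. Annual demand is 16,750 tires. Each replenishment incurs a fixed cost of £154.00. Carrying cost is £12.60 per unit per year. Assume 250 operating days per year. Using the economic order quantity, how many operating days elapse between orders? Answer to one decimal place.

Q* = √(2DS/H) = √(2 × 16,750 × 154 / 12.6) ≈ 639.88.
Cycle time = Q*/D × 250 = 639.88 / 16,750 × 250 ≈ 9.550 days.

T ≈ 9.6 days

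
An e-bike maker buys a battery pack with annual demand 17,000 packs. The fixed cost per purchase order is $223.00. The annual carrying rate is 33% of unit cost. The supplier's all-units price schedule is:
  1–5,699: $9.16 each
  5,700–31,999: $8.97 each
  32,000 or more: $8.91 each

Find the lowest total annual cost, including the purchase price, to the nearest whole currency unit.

Holding cost per unit per year at price C is H = 0.33·C.
Evaluate total cost at each tier's feasible EOQ or, if the EOQ is below the tier, at the tier's minimum quantity.
EOQ at $9.16 = 1583.8 (feasible in tier 1): TC = 17,000×$9.16 + (17,000/1583.8)×223 + (1583.8/2)×0.33×$9.16 = $160,507.37.
EOQ at $8.97 = 1600.4 < 5700, so use break Q=5700: TC = 17,000×$8.97 + (17,000/5700.0)×223 + (5700.0/2)×0.33×$8.97 = $161,591.37.
EOQ at $8.91 = 1605.8 < 32000, so use break Q=32000: TC = 17,000×$8.91 + (17,000/32000.0)×223 + (32000.0/2)×0.33×$8.91 = $198,633.27.
Lowest total cost among the candidates is at Q = 1583.8.

TC* ≈ $160,507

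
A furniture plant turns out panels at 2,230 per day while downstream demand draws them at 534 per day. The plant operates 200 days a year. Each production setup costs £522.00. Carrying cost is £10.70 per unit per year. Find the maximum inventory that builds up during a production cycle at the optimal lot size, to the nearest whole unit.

I_max ≈ 2,815 panels

Annual demand D = 534 × 200 = 106,800.
Production build-up factor (1 − d/p) = 1 − 534/2,230 = 0.7605.
Q* = √(2DS / (H(1 − d/p))) = √(2 × 106,800 × 522 / (10.7 × 0.7605)).
= √(111,499,200 / 8.1378) ≈ 3701.549.
Maximum inventory = Q*(1 − d/p) = 3701.549 × 0.7605 ≈ 2815.169.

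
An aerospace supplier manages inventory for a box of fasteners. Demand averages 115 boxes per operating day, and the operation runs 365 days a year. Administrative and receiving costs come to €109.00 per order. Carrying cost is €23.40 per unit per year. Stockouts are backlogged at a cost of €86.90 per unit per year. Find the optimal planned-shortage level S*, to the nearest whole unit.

Annual demand D = 115 × 365 = 41,975.
With planned backorders, Q* = √(2DS/H) · √((H+B)/B).
√(2DS/H) = √(2 × 41,975 × 109 / 23.4) = 625.339.
√((H+B)/B) = √((23.4+86.9)/86.9) = 1.1266.
Q* ≈ 704.520.
S* = Q* · H/(H+B) = 704.520 × 23.4/110.3 ≈ 149.463.

S* ≈ 149 boxes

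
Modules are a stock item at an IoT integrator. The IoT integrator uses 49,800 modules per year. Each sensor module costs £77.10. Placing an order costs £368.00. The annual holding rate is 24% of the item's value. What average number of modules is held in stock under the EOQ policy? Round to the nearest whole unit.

Holding cost H = 0.24 × £77.10 = £18.5040 per unit per year.
The optimal lot size = √(2DS/H) = √(2 × 49,800 × 368 / 18.504) ≈ 1407.41.
Average inventory = Q*/2 ≈ 1407.41 / 2 = 703.705.

Average inventory ≈ 704 modules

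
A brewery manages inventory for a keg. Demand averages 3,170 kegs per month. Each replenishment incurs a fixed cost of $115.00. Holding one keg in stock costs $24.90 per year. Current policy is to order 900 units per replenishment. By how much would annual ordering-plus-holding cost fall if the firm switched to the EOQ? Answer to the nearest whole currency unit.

Extra cost ≈ $1,306 per year

Annual demand D = 3,170 × 12 = 38,040.
EOQ = √(2DS/H) = √(2 × 38,040 × 115 / 24.9) ≈ 592.77.
Cost at Q* = (D/Q*)S + (Q*/2)H = √(2DSH) ≈ $14,759.91.
Cost at Q = 900: (38,040/900)×115 + (900/2)×24.9 = $4,860.67 + $11,205.00 = $16,065.67.
Excess = $16,065.67 − $14,759.91 = $1,305.75.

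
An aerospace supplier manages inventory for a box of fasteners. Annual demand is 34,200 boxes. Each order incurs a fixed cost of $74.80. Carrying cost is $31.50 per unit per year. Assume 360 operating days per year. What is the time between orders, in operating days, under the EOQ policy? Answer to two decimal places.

T ≈ 4.24 days

The optimal lot size = √(2DS/H) = √(2 × 34,200 × 74.8 / 31.5) ≈ 403.02.
Cycle time = Q*/D × 360 = 403.02 / 34,200 × 360 ≈ 4.242 days.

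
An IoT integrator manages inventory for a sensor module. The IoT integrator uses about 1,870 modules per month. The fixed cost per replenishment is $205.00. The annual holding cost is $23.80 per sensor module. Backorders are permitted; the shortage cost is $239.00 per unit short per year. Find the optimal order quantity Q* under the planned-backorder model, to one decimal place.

Q* ≈ 652.0 modules

Annual demand D = 1,870 × 12 = 22,440.
With planned backorders, Q* = √(2DS/H) · √((H+B)/B).
√(2DS/H) = √(2 × 22,440 × 205 / 23.8) = 621.749.
√((H+B)/B) = √((23.8+239)/239) = 1.0486.
Q* ≈ 651.971.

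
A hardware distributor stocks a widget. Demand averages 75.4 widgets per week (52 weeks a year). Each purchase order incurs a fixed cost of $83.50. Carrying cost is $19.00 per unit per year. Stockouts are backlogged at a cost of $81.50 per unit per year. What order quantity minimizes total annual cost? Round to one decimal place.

Annual demand D = 75.4 × 52 = 3,920.8.
With planned backorders, Q* = √(2DS/H) · √((H+B)/B).
√(2DS/H) = √(2 × 3,920.8 × 83.5 / 19) = 185.639.
√((H+B)/B) = √((19+81.5)/81.5) = 1.1105.
Q* ≈ 206.145.

Q* ≈ 206.1 widgets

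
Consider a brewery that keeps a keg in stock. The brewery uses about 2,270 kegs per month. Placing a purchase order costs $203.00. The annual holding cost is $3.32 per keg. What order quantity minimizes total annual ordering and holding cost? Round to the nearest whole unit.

Q* ≈ 1,825 kegs

Annual demand D = 2,270 × 12 = 27,240.
EOQ = √(2DS / H) = √(2 × 27,240 × 203 / 3.32).
= √(11,059,440 / 3.32) = √3,331,156.6265 ≈ 1825.146.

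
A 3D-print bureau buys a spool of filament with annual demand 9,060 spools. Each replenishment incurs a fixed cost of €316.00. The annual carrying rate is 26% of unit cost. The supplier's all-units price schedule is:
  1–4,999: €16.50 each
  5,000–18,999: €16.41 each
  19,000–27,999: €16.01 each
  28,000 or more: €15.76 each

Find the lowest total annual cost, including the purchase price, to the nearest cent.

Holding cost per unit per year at price C is H = 0.26·C.
For each price level, check whether its EOQ is feasible; otherwise the best quantity at that price is the breakpoint.
EOQ at €16.50 = 1155.3 (feasible in tier 1): TC = 9,060×€16.50 + (9,060/1155.3)×316 + (1155.3/2)×0.26×€16.50 = €154,446.23.
EOQ at €16.41 = 1158.5 < 5000, so use break Q=5000: TC = 9,060×€16.41 + (9,060/5000.0)×316 + (5000.0/2)×0.26×€16.41 = €159,913.69.
EOQ at €16.01 = 1172.8 < 19000, so use break Q=19000: TC = 9,060×€16.01 + (9,060/19000.0)×316 + (19000.0/2)×0.26×€16.01 = €184,745.98.
EOQ at €15.76 = 1182.1 < 28000, so use break Q=28000: TC = 9,060×€15.76 + (9,060/28000.0)×316 + (28000.0/2)×0.26×€15.76 = €200,254.25.
Lowest total cost among the candidates is at Q = 1155.3.

TC* ≈ €154,446.23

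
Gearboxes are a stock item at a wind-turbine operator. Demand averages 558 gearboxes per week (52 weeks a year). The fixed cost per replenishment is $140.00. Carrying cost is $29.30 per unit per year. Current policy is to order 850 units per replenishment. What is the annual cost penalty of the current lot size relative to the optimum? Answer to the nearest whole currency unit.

Annual demand D = 558 × 52 = 29,016.
EOQ = √(2DS/H) = √(2 × 29,016 × 140 / 29.3) ≈ 526.58.
Cost at Q* = (D/Q*)S + (Q*/2)H = √(2DSH) ≈ $15,428.78.
Cost at Q = 850: (29,016/850)×140 + (850/2)×29.3 = $4,779.11 + $12,452.50 = $17,231.61.
Excess = $17,231.61 − $15,428.78 = $1,802.83.

Extra cost ≈ $1,803 per year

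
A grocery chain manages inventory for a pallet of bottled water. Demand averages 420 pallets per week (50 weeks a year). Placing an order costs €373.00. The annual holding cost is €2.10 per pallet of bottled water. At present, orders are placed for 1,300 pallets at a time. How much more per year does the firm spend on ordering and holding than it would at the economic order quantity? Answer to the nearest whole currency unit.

Annual demand D = 420 × 50 = 21,000.
EOQ = √(2DS/H) = √(2 × 21,000 × 373 / 2.1) ≈ 2731.30.
Cost at Q* = (D/Q*)S + (Q*/2)H = √(2DSH) ≈ €5,735.73.
Cost at Q = 1,300: (21,000/1,300)×373 + (1,300/2)×2.1 = €6,025.38 + €1,365.00 = €7,390.38.
Excess = €7,390.38 − €5,735.73 = €1,654.65.

Extra cost ≈ €1,655 per year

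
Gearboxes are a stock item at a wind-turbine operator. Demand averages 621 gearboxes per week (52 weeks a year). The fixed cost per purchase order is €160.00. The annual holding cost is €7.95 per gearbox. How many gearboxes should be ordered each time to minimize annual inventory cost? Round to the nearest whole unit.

Annual demand D = 621 × 52 = 32,292.
EOQ = √(2DS / H) = √(2 × 32,292 × 160 / 7.95).
= √(10,333,440 / 7.95) = √1,299,803.7736 ≈ 1140.089.

Q* ≈ 1,140 gearboxes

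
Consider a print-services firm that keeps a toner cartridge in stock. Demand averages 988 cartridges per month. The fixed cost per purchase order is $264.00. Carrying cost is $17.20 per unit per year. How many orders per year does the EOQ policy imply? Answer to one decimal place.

Annual demand D = 988 × 12 = 11,856.
The optimal lot size = √(2DS/H) = √(2 × 11,856 × 264 / 17.2) ≈ 603.28.
Orders per year = D / Q* = 11,856 / 603.28 ≈ 19.652.

N ≈ 19.7 orders per year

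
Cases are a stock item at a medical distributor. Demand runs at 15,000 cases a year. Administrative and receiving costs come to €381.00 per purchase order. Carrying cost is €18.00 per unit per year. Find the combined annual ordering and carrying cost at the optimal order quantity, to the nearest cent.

TC* ≈ €14,343.64

EOQ = √(2DS/H) = √(2 × 15,000 × 381 / 18) ≈ 796.87.
At the optimum the two cost components are equal, so total cost = 2·(Q*/2)H = Q*·H.
Minimum total = √(2DSH) = √(2 × 15,000 × 381 × 18) ≈ 14343.640.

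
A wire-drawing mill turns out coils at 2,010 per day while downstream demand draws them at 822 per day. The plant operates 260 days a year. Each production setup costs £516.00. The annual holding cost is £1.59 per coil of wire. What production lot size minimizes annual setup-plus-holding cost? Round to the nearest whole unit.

Q* ≈ 15,320 coils

Annual demand D = 822 × 260 = 213,720.
Production build-up factor (1 − d/p) = 1 − 822/2,010 = 0.5910.
Q* = √(2DS / (H(1 − d/p))) = √(2 × 213,720 × 516 / (1.59 × 0.5910)).
= √(220,559,040 / 0.9398) ≈ 15319.821.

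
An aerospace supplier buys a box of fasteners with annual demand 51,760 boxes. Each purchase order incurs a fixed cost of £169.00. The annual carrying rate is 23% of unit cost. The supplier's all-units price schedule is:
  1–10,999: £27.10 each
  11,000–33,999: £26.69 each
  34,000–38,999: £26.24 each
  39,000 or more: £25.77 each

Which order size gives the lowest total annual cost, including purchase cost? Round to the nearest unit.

Q* ≈ 1,675 boxes

Holding cost per unit per year at price C is H = 0.23·C.
Evaluate total cost at each tier's feasible EOQ or, if the EOQ is below the tier, at the tier's minimum quantity.
EOQ at £27.10 = 1675.4 (feasible in tier 1): TC = 51,760×£27.10 + (51,760/1675.4)×169 + (1675.4/2)×0.23×£27.10 = £1,413,138.49.
EOQ at £26.69 = 1688.2 < 11000, so use break Q=11000: TC = 51,760×£26.69 + (51,760/11000.0)×169 + (11000.0/2)×0.23×£26.69 = £1,416,032.47.
EOQ at £26.24 = 1702.6 < 34000, so use break Q=34000: TC = 51,760×£26.24 + (51,760/34000.0)×169 + (34000.0/2)×0.23×£26.24 = £1,461,038.08.
EOQ at £25.77 = 1718.0 < 39000, so use break Q=39000: TC = 51,760×£25.77 + (51,760/39000.0)×169 + (39000.0/2)×0.23×£25.77 = £1,449,657.94.
Lowest total cost is £1,413,138.49 at Q = 1675.4.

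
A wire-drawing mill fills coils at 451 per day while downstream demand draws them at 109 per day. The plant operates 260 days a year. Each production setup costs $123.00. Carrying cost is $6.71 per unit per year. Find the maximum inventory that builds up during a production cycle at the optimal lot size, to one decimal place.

Annual demand D = 109 × 260 = 28,340.
Production build-up factor (1 − d/p) = 1 − 109/451 = 0.7583.
Q* = √(2DS / (H(1 − d/p))) = √(2 × 28,340 × 123 / (6.71 × 0.7583)).
= √(6,971,640 / 5.0883) ≈ 1170.527.
Maximum inventory = Q*(1 − d/p) = 1170.527 × 0.7583 ≈ 887.628.

I_max ≈ 887.6 coils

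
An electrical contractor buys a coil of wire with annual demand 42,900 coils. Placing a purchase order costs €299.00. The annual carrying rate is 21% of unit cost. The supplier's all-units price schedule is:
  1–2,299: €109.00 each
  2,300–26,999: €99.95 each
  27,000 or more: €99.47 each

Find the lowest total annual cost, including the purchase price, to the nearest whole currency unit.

Holding cost per unit per year at price C is H = 0.21·C.
Candidates are each tier's EOQ (if it falls in that tier) and each price-break quantity.
EOQ at €109.00 = 1058.7 (feasible in tier 1): TC = 42,900×€109.00 + (42,900/1058.7)×299 + (1058.7/2)×0.21×€109.00 = €4,700,332.72.
EOQ at €99.95 = 1105.5 < 2300, so use break Q=2300: TC = 42,900×€99.95 + (42,900/2300.0)×299 + (2300.0/2)×0.21×€99.95 = €4,317,569.92.
EOQ at €99.47 = 1108.2 < 27000, so use break Q=27000: TC = 42,900×€99.47 + (42,900/27000.0)×299 + (27000.0/2)×0.21×€99.47 = €4,549,735.53.
Lowest total cost among the candidates is at Q = 2300.0.

TC* ≈ €4,317,570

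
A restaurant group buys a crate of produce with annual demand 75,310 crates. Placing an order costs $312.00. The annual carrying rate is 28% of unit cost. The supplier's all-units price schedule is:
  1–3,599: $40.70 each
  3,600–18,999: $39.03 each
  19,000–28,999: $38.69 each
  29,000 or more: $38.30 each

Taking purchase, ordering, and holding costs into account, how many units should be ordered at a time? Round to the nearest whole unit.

Q* ≈ 3,600 crates

Holding cost per unit per year at price C is H = 0.28·C.
For each price level, check whether its EOQ is feasible; otherwise the best quantity at that price is the breakpoint.
EOQ at $40.70 = 2030.7 (feasible in tier 1): TC = 75,310×$40.70 + (75,310/2030.7)×312 + (2030.7/2)×0.28×$40.70 = $3,088,258.68.
EOQ at $39.03 = 2073.7 < 3600, so use break Q=3600: TC = 75,310×$39.03 + (75,310/3600.0)×312 + (3600.0/2)×0.28×$39.03 = $2,965,547.29.
EOQ at $38.69 = 2082.8 < 19000, so use break Q=19000: TC = 75,310×$38.69 + (75,310/19000.0)×312 + (19000.0/2)×0.28×$38.69 = $3,017,895.97.
EOQ at $38.30 = 2093.3 < 29000, so use break Q=29000: TC = 75,310×$38.30 + (75,310/29000.0)×312 + (29000.0/2)×0.28×$38.30 = $3,040,681.23.
Lowest total cost is $2,965,547.29 at Q = 3600.0.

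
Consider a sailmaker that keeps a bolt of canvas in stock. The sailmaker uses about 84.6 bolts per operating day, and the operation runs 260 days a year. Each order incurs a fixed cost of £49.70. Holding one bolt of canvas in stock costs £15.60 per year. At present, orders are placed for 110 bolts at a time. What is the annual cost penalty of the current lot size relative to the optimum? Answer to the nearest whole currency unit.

Extra cost ≈ £4,956 per year

Annual demand D = 84.6 × 260 = 21,996.
EOQ = √(2DS/H) = √(2 × 21,996 × 49.7 / 15.6) ≈ 374.37.
Cost at Q* = (D/Q*)S + (Q*/2)H = √(2DSH) ≈ £5,840.19.
Cost at Q = 110: (21,996/110)×49.7 + (110/2)×15.6 = £9,938.19 + £858.00 = £10,796.19.
Excess = £10,796.19 − £5,840.19 = £4,956.00.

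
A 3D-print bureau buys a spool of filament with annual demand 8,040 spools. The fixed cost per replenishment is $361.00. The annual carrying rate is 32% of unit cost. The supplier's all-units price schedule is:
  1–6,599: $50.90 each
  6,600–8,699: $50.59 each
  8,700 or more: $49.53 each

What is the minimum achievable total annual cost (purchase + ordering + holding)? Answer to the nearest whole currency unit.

TC* ≈ $418,960

Holding cost per unit per year at price C is H = 0.32·C.
Evaluate total cost at each tier's feasible EOQ or, if the EOQ is below the tier, at the tier's minimum quantity.
EOQ at $50.90 = 597.0 (feasible in tier 1): TC = 8,040×$50.90 + (8,040/597.0)×361 + (597.0/2)×0.32×$50.90 = $418,959.68.
EOQ at $50.59 = 598.8 < 6600, so use break Q=6600: TC = 8,040×$50.59 + (8,040/6600.0)×361 + (6600.0/2)×0.32×$50.59 = $460,606.40.
EOQ at $49.53 = 605.2 < 8700, so use break Q=8700: TC = 8,040×$49.53 + (8,040/8700.0)×361 + (8700.0/2)×0.32×$49.53 = $467,500.57.
Lowest total cost among the candidates is at Q = 597.0.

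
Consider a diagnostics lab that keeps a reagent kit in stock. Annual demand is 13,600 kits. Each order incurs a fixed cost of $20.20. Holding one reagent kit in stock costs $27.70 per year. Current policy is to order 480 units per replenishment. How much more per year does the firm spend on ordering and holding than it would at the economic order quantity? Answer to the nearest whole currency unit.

EOQ = √(2DS/H) = √(2 × 13,600 × 20.2 / 27.7) ≈ 140.84.
Cost at Q* = (D/Q*)S + (Q*/2)H = √(2DSH) ≈ $3,901.22.
Cost at Q = 480: (13,600/480)×20.2 + (480/2)×27.7 = $572.33 + $6,648.00 = $7,220.33.
Excess = $7,220.33 − $3,901.22 = $3,319.12.

Extra cost ≈ $3,319 per year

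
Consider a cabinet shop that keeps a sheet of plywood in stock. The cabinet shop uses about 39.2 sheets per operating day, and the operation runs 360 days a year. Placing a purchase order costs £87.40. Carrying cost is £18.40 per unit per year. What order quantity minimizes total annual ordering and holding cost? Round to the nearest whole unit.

Q* ≈ 366 sheets

Annual demand D = 39.2 × 360 = 14,112.
EOQ = √(2DS / H) = √(2 × 14,112 × 87.4 / 18.4).
= √(2,466,777.6 / 18.4) = √134,064 ≈ 366.148.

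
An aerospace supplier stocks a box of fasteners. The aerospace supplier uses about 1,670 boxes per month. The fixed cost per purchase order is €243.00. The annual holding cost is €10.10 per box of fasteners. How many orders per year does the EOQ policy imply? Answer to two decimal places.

Annual demand D = 1,670 × 12 = 20,040.
Q* = √(2DS/H) = √(2 × 20,040 × 243 / 10.1) ≈ 981.99.
Orders per year = D / Q* = 20,040 / 981.99 ≈ 20.408.

N ≈ 20.41 orders per year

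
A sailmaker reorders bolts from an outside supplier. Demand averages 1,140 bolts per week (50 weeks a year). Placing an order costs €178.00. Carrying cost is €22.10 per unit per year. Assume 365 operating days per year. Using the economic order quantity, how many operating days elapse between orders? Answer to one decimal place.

Annual demand D = 1,140 × 50 = 57,000.
The optimal lot size = √(2DS/H) = √(2 × 57,000 × 178 / 22.1) ≈ 958.22.
Cycle time = Q*/D × 365 = 958.22 / 57,000 × 365 ≈ 6.136 days.

T ≈ 6.1 days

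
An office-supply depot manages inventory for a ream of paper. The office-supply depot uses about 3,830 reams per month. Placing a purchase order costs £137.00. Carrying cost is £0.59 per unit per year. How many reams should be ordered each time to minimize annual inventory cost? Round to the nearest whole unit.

Q* ≈ 4,620 reams

Annual demand D = 3,830 × 12 = 45,960.
EOQ = √(2DS / H) = √(2 × 45,960 × 137 / 0.59).
= √(12,593,040 / 0.59) = √21,344,135.5932 ≈ 4619.971.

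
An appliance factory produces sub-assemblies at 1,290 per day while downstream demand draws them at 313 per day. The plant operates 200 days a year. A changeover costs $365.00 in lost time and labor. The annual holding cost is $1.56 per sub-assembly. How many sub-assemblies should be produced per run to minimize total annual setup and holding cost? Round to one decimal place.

Q* ≈ 6,219.2 sub-assemblies

Annual demand D = 313 × 200 = 62,600.
Production build-up factor (1 − d/p) = 1 − 313/1,290 = 0.7574.
Q* = √(2DS / (H(1 − d/p))) = √(2 × 62,600 × 365 / (1.56 × 0.7574)).
= √(45,698,000 / 1.1815) ≈ 6219.191.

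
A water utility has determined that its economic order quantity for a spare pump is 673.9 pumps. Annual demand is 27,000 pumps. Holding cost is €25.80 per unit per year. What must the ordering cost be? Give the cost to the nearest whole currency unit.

S ≈ €217

The basic EOQ model gives Q* = √(2DS/H); rearrange for the unknown.
From Q* = √(2DS/H): S = Q*²H / (2D) = 673.9² × 25.8 / (2 × 27,000) = 216.9786.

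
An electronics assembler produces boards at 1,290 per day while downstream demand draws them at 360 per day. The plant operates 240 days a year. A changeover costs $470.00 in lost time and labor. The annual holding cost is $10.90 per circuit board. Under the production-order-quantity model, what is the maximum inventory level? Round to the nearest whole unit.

Annual demand D = 360 × 240 = 86,400.
Production build-up factor (1 − d/p) = 1 − 360/1,290 = 0.7209.
Q* = √(2DS / (H(1 − d/p))) = √(2 × 86,400 × 470 / (10.9 × 0.7209)).
= √(81,216,000 / 7.8581) ≈ 3214.852.
Maximum inventory = Q*(1 − d/p) = 3214.852 × 0.7209 ≈ 2317.684.

I_max ≈ 2,318 boards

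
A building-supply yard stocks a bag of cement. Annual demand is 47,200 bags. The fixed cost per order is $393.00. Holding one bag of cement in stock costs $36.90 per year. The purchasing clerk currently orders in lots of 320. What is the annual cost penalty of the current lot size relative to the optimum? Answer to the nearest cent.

Extra cost ≈ $26,872.03 per year

EOQ = √(2DS/H) = √(2 × 47,200 × 393 / 36.9) ≈ 1002.70.
Cost at Q* = (D/Q*)S + (Q*/2)H = √(2DSH) ≈ $36,999.47.
Cost at Q = 320: (47,200/320)×393 + (320/2)×36.9 = $57,967.50 + $5,904.00 = $63,871.50.
Excess = $63,871.50 − $36,999.47 = $26,872.03.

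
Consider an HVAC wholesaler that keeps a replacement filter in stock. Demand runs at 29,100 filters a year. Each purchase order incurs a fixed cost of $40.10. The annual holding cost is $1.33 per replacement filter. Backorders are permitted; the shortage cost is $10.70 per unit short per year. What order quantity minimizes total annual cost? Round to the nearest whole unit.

With planned backorders, Q* = √(2DS/H) · √((H+B)/B).
√(2DS/H) = √(2 × 29,100 × 40.1 / 1.33) = 1324.670.
√((H+B)/B) = √((1.33+10.7)/10.7) = 1.0603.
Q* ≈ 1404.587.

Q* ≈ 1,405 filters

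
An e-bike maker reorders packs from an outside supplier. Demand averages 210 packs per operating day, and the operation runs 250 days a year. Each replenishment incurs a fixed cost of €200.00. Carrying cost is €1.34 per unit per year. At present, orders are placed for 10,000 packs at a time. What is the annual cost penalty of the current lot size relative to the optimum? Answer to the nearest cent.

Extra cost ≈ €2,445.29 per year

Annual demand D = 210 × 250 = 52,500.
EOQ = √(2DS/H) = √(2 × 52,500 × 200 / 1.34) ≈ 3958.74.
Cost at Q* = (D/Q*)S + (Q*/2)H = √(2DSH) ≈ €5,304.71.
Cost at Q = 10,000: (52,500/10,000)×200 + (10,000/2)×1.34 = €1,050.00 + €6,700.00 = €7,750.00.
Excess = €7,750.00 − €5,304.71 = €2,445.29.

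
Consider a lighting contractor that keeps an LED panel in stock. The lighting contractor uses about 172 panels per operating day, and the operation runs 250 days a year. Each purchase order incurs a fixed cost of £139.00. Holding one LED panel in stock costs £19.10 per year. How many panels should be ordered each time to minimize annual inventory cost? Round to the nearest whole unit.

Annual demand D = 172 × 250 = 43,000.
EOQ = √(2DS / H) = √(2 × 43,000 × 139 / 19.1).
= √(11,954,000 / 19.1) = √625,863.8743 ≈ 791.116.

Q* ≈ 791 panels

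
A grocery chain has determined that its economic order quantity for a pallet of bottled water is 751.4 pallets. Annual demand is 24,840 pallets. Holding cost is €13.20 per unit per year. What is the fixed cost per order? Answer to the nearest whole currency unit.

Squaring Q* = √(2DS/H) gives Q*² = 2DS/H.
From Q* = √(2DS/H): S = Q*²H / (2D) = 751.4² × 13.2 / (2 × 24,840) = 150.0150.

S ≈ €150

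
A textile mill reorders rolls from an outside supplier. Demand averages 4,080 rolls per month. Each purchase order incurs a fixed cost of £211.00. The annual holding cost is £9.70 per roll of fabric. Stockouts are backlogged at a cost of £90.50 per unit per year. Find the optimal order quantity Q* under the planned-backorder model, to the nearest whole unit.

Q* ≈ 1,536 rolls

Annual demand D = 4,080 × 12 = 48,960.
With planned backorders, Q* = √(2DS/H) · √((H+B)/B).
√(2DS/H) = √(2 × 48,960 × 211 / 9.7) = 1459.456.
√((H+B)/B) = √((9.7+90.5)/90.5) = 1.0522.
Q* ≈ 1535.680.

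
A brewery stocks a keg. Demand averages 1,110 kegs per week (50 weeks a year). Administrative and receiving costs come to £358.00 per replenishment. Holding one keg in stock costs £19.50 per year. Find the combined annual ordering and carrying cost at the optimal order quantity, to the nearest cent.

TC* ≈ £27,836.86

Annual demand D = 1,110 × 50 = 55,500.
The optimal lot size = √(2DS/H) = √(2 × 55,500 × 358 / 19.5) ≈ 1427.53.
At Q*, ordering cost (D/Q*)S equals holding cost (Q*/2)H, each = √(DSH/2).
Minimum total = √(2DSH) = √(2 × 55,500 × 358 × 19.5) ≈ 27836.864.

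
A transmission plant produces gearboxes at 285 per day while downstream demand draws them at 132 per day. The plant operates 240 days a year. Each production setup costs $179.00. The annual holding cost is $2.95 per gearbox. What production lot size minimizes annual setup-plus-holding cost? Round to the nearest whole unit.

Annual demand D = 132 × 240 = 31,680.
Production build-up factor (1 − d/p) = 1 − 132/285 = 0.5368.
Q* = √(2DS / (H(1 − d/p))) = √(2 × 31,680 × 179 / (2.95 × 0.5368)).
= √(11,341,440 / 1.5837) ≈ 2676.084.

Q* ≈ 2,676 gearboxes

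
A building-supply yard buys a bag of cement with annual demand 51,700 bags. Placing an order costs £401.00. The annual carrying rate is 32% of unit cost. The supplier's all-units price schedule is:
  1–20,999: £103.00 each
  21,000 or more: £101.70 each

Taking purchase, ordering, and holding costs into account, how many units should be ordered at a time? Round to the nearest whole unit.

Holding cost per unit per year at price C is H = 0.32·C.
Evaluate total cost at each tier's feasible EOQ or, if the EOQ is below the tier, at the tier's minimum quantity.
EOQ at £103.00 = 1121.6 (feasible in tier 1): TC = 51,700×£103.00 + (51,700/1121.6)×401 + (1121.6/2)×0.32×£103.00 = £5,362,068.01.
EOQ at £101.70 = 1128.7 < 21000, so use break Q=21000: TC = 51,700×£101.70 + (51,700/21000.0)×401 + (21000.0/2)×0.32×£101.70 = £5,600,589.22.
Lowest total cost is £5,362,068.01 at Q = 1121.6.

Q* ≈ 1,122 bags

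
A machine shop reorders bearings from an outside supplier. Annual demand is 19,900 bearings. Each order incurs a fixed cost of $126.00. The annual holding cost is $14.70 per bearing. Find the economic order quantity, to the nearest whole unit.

EOQ = √(2DS / H) = √(2 × 19,900 × 126 / 14.7).
= √(5,014,800 / 14.7) = √341,142.8571 ≈ 584.074.

Q* ≈ 584 bearings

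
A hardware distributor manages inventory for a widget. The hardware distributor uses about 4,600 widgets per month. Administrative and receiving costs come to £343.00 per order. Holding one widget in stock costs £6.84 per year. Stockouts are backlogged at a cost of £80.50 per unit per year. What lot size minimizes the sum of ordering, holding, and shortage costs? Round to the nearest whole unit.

Q* ≈ 2,451 widgets

Annual demand D = 4,600 × 12 = 55,200.
With planned backorders, Q* = √(2DS/H) · √((H+B)/B).
√(2DS/H) = √(2 × 55,200 × 343 / 6.84) = 2352.900.
√((H+B)/B) = √((6.84+80.5)/80.5) = 1.0416.
Q* ≈ 2450.824.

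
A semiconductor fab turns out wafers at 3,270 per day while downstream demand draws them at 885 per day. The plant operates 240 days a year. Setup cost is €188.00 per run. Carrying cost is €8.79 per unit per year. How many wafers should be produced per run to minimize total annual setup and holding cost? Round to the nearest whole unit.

Annual demand D = 885 × 240 = 212,400.
Production build-up factor (1 − d/p) = 1 − 885/3,270 = 0.7294.
Q* = √(2DS / (H(1 − d/p))) = √(2 × 212,400 × 188 / (8.79 × 0.7294)).
= √(79,862,400 / 6.4111) ≈ 3529.445.

Q* ≈ 3,529 wafers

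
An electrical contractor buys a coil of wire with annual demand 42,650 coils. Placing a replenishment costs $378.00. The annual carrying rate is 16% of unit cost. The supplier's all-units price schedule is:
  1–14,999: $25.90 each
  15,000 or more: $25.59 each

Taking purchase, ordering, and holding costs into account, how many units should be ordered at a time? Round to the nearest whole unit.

Q* ≈ 2,789 coils

Holding cost per unit per year at price C is H = 0.16·C.
Candidates are each tier's EOQ (if it falls in that tier) and each price-break quantity.
EOQ at $25.90 = 2789.4 (feasible in tier 1): TC = 42,650×$25.90 + (42,650/2789.4)×378 + (2789.4/2)×0.16×$25.90 = $1,116,194.27.
EOQ at $25.59 = 2806.2 < 15000, so use break Q=15000: TC = 42,650×$25.59 + (42,650/15000.0)×378 + (15000.0/2)×0.16×$25.59 = $1,123,196.28.
Lowest total cost is $1,116,194.27 at Q = 2789.4.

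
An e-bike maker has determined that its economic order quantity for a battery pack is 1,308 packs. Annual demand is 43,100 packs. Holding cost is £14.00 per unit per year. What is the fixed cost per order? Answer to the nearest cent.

The basic EOQ model gives Q* = √(2DS/H); rearrange for the unknown.
From Q* = √(2DS/H): S = Q*²H / (2D) = 1,308² × 14 / (2 × 43,100) = 277.8665.

S ≈ £277.87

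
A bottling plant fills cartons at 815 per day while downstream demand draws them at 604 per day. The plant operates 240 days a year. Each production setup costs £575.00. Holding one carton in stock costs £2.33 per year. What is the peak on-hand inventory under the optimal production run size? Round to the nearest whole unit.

Annual demand D = 604 × 240 = 144,960.
Production build-up factor (1 − d/p) = 1 − 604/815 = 0.2589.
Q* = √(2DS / (H(1 − d/p))) = √(2 × 144,960 × 575 / (2.33 × 0.2589)).
= √(166,704,000 / 0.6032) ≈ 16623.889.
Maximum inventory = Q*(1 − d/p) = 16623.889 × 0.2589 ≈ 4303.853.

I_max ≈ 4,304 cartons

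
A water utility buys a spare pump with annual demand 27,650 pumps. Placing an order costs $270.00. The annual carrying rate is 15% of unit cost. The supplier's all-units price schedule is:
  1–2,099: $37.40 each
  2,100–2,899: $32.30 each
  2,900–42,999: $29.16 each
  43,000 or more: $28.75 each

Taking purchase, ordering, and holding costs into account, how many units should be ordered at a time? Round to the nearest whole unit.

Q* ≈ 2,900 pumps

Holding cost per unit per year at price C is H = 0.15·C.
For each price level, check whether its EOQ is feasible; otherwise the best quantity at that price is the breakpoint.
EOQ at $37.40 = 1631.4 (feasible in tier 1): TC = 27,650×$37.40 + (27,650/1631.4)×270 + (1631.4/2)×0.15×$37.40 = $1,043,262.21.
EOQ at $32.30 = 1755.5 < 2100, so use break Q=2100: TC = 27,650×$32.30 + (27,650/2100.0)×270 + (2100.0/2)×0.15×$32.30 = $901,737.25.
EOQ at $29.16 = 1847.6 < 2900, so use break Q=2900: TC = 27,650×$29.16 + (27,650/2900.0)×270 + (2900.0/2)×0.15×$29.16 = $815,190.61.
EOQ at $28.75 = 1860.7 < 43000, so use break Q=43000: TC = 27,650×$28.75 + (27,650/43000.0)×270 + (43000.0/2)×0.15×$28.75 = $887,829.87.
Lowest total cost is $815,190.61 at Q = 2900.0.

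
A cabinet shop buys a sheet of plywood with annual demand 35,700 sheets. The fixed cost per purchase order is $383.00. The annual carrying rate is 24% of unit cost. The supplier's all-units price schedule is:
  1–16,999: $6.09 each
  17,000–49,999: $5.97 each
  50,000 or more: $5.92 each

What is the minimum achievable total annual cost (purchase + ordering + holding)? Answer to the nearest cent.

Holding cost per unit per year at price C is H = 0.24·C.
For each price level, check whether its EOQ is feasible; otherwise the best quantity at that price is the breakpoint.
EOQ at $6.09 = 4325.5 (feasible in tier 1): TC = 35,700×$6.09 + (35,700/4325.5)×383 + (4325.5/2)×0.24×$6.09 = $223,735.12.
EOQ at $5.97 = 4368.7 < 17000, so use break Q=17000: TC = 35,700×$5.97 + (35,700/17000.0)×383 + (17000.0/2)×0.24×$5.97 = $226,112.10.
EOQ at $5.92 = 4387.1 < 50000, so use break Q=50000: TC = 35,700×$5.92 + (35,700/50000.0)×383 + (50000.0/2)×0.24×$5.92 = $247,137.46.
Lowest total cost among the candidates is at Q = 4325.5.

TC* ≈ $223,735.12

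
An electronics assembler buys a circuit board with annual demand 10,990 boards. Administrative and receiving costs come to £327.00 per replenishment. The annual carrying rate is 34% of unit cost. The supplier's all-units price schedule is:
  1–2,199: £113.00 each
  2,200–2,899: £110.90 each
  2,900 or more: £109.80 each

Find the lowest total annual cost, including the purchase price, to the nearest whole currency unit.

TC* ≈ £1,258,488

Holding cost per unit per year at price C is H = 0.34·C.
Candidates are each tier's EOQ (if it falls in that tier) and each price-break quantity.
EOQ at £113.00 = 432.5 (feasible in tier 1): TC = 10,990×£113.00 + (10,990/432.5)×327 + (432.5/2)×0.34×£113.00 = £1,258,487.53.
EOQ at £110.90 = 436.6 < 2200, so use break Q=2200: TC = 10,990×£110.90 + (10,990/2200.0)×327 + (2200.0/2)×0.34×£110.90 = £1,261,901.11.
EOQ at £109.80 = 438.8 < 2900, so use break Q=2900: TC = 10,990×£109.80 + (10,990/2900.0)×327 + (2900.0/2)×0.34×£109.80 = £1,262,072.62.
Lowest total cost among the candidates is at Q = 432.5.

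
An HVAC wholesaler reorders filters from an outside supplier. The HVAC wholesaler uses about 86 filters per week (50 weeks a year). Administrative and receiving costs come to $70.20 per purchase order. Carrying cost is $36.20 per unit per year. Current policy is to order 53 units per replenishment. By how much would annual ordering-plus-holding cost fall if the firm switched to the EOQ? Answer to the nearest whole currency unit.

Extra cost ≈ $1,980 per year

Annual demand D = 86 × 50 = 4,300.
EOQ = √(2DS/H) = √(2 × 4,300 × 70.2 / 36.2) ≈ 129.14.
Cost at Q* = (D/Q*)S + (Q*/2)H = √(2DSH) ≈ $4,674.90.
Cost at Q = 53: (4,300/53)×70.2 + (53/2)×36.2 = $5,695.47 + $959.30 = $6,654.77.
Excess = $6,654.77 − $4,674.90 = $1,979.87.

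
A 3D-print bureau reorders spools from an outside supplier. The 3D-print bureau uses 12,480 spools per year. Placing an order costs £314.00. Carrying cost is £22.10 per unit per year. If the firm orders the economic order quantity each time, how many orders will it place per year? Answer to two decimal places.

N ≈ 20.96 orders per year

The optimal lot size = √(2DS/H) = √(2 × 12,480 × 314 / 22.1) ≈ 595.51.
Orders per year = D / Q* = 12,480 / 595.51 ≈ 20.957.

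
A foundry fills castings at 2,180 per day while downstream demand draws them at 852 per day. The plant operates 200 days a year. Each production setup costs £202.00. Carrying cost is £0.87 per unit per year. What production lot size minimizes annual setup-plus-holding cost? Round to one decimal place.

Q* ≈ 11,397.1 castings

Annual demand D = 852 × 200 = 170,400.
Production build-up factor (1 − d/p) = 1 − 852/2,180 = 0.6092.
Q* = √(2DS / (H(1 − d/p))) = √(2 × 170,400 × 202 / (0.87 × 0.6092)).
= √(68,841,600 / 0.53) ≈ 11397.118.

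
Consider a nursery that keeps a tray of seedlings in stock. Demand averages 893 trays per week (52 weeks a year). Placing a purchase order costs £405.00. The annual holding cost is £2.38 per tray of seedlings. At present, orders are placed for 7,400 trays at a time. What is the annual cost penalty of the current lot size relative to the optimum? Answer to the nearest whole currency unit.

Extra cost ≈ £1,886 per year

Annual demand D = 893 × 52 = 46,436.
EOQ = √(2DS/H) = √(2 × 46,436 × 405 / 2.38) ≈ 3975.41.
Cost at Q* = (D/Q*)S + (Q*/2)H = √(2DSH) ≈ £9,461.47.
Cost at Q = 7,400: (46,436/7,400)×405 + (7,400/2)×2.38 = £2,541.43 + £8,806.00 = £11,347.43.
Excess = £11,347.43 − £9,461.47 = £1,885.96.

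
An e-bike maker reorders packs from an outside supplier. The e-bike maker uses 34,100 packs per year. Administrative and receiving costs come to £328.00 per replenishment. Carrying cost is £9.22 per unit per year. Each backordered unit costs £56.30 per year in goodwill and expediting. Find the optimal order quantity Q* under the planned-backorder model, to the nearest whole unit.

With planned backorders, Q* = √(2DS/H) · √((H+B)/B).
√(2DS/H) = √(2 × 34,100 × 328 / 9.22) = 1557.628.
√((H+B)/B) = √((9.22+56.3)/56.3) = 1.0788.
Q* ≈ 1680.337.

Q* ≈ 1,680 packs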